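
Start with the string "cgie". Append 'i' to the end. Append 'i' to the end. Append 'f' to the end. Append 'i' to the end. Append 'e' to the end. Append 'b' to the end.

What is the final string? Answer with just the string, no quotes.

Applying each edit step by step:
Start: "cgie"
Op 1 (append 'i'): "cgie" -> "cgiei"
Op 2 (append 'i'): "cgiei" -> "cgieii"
Op 3 (append 'f'): "cgieii" -> "cgieiif"
Op 4 (append 'i'): "cgieiif" -> "cgieiifi"
Op 5 (append 'e'): "cgieiifi" -> "cgieiifie"
Op 6 (append 'b'): "cgieiifie" -> "cgieiifieb"

Answer: cgieiifieb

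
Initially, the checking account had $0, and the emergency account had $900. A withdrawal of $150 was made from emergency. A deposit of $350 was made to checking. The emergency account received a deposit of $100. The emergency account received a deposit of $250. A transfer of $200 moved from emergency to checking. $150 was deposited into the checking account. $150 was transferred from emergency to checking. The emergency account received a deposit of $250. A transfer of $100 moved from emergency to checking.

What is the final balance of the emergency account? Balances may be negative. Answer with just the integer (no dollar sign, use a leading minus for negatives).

Answer: 900

Derivation:
Tracking account balances step by step:
Start: checking=0, emergency=900
Event 1 (withdraw 150 from emergency): emergency: 900 - 150 = 750. Balances: checking=0, emergency=750
Event 2 (deposit 350 to checking): checking: 0 + 350 = 350. Balances: checking=350, emergency=750
Event 3 (deposit 100 to emergency): emergency: 750 + 100 = 850. Balances: checking=350, emergency=850
Event 4 (deposit 250 to emergency): emergency: 850 + 250 = 1100. Balances: checking=350, emergency=1100
Event 5 (transfer 200 emergency -> checking): emergency: 1100 - 200 = 900, checking: 350 + 200 = 550. Balances: checking=550, emergency=900
Event 6 (deposit 150 to checking): checking: 550 + 150 = 700. Balances: checking=700, emergency=900
Event 7 (transfer 150 emergency -> checking): emergency: 900 - 150 = 750, checking: 700 + 150 = 850. Balances: checking=850, emergency=750
Event 8 (deposit 250 to emergency): emergency: 750 + 250 = 1000. Balances: checking=850, emergency=1000
Event 9 (transfer 100 emergency -> checking): emergency: 1000 - 100 = 900, checking: 850 + 100 = 950. Balances: checking=950, emergency=900

Final balance of emergency: 900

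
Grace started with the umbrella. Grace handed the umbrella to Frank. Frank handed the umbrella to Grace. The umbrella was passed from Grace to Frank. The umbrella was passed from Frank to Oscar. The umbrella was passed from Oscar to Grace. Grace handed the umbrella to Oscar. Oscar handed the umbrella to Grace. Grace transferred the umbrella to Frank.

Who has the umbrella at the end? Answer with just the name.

Tracking the umbrella through each event:
Start: Grace has the umbrella.
After event 1: Frank has the umbrella.
After event 2: Grace has the umbrella.
After event 3: Frank has the umbrella.
After event 4: Oscar has the umbrella.
After event 5: Grace has the umbrella.
After event 6: Oscar has the umbrella.
After event 7: Grace has the umbrella.
After event 8: Frank has the umbrella.

Answer: Frank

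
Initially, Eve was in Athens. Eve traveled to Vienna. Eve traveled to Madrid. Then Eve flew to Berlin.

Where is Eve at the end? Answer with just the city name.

Answer: Berlin

Derivation:
Tracking Eve's location:
Start: Eve is in Athens.
After move 1: Athens -> Vienna. Eve is in Vienna.
After move 2: Vienna -> Madrid. Eve is in Madrid.
After move 3: Madrid -> Berlin. Eve is in Berlin.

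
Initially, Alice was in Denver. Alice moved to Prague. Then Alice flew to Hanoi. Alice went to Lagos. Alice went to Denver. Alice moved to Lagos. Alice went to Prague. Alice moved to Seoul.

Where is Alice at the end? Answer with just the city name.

Answer: Seoul

Derivation:
Tracking Alice's location:
Start: Alice is in Denver.
After move 1: Denver -> Prague. Alice is in Prague.
After move 2: Prague -> Hanoi. Alice is in Hanoi.
After move 3: Hanoi -> Lagos. Alice is in Lagos.
After move 4: Lagos -> Denver. Alice is in Denver.
After move 5: Denver -> Lagos. Alice is in Lagos.
After move 6: Lagos -> Prague. Alice is in Prague.
After move 7: Prague -> Seoul. Alice is in Seoul.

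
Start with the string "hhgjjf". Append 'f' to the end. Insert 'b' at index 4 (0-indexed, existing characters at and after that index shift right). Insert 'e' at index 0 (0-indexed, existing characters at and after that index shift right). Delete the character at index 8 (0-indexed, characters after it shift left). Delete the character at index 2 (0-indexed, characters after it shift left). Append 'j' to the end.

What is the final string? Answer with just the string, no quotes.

Applying each edit step by step:
Start: "hhgjjf"
Op 1 (append 'f'): "hhgjjf" -> "hhgjjff"
Op 2 (insert 'b' at idx 4): "hhgjjff" -> "hhgjbjff"
Op 3 (insert 'e' at idx 0): "hhgjbjff" -> "ehhgjbjff"
Op 4 (delete idx 8 = 'f'): "ehhgjbjff" -> "ehhgjbjf"
Op 5 (delete idx 2 = 'h'): "ehhgjbjf" -> "ehgjbjf"
Op 6 (append 'j'): "ehgjbjf" -> "ehgjbjfj"

Answer: ehgjbjfj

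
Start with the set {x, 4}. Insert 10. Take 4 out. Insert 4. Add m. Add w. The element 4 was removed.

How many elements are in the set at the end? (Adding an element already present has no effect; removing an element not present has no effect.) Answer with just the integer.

Tracking the set through each operation:
Start: {4, x}
Event 1 (add 10): added. Set: {10, 4, x}
Event 2 (remove 4): removed. Set: {10, x}
Event 3 (add 4): added. Set: {10, 4, x}
Event 4 (add m): added. Set: {10, 4, m, x}
Event 5 (add w): added. Set: {10, 4, m, w, x}
Event 6 (remove 4): removed. Set: {10, m, w, x}

Final set: {10, m, w, x} (size 4)

Answer: 4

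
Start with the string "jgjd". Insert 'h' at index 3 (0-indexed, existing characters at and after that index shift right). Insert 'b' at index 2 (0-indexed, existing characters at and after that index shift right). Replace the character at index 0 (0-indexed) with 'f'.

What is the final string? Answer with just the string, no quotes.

Applying each edit step by step:
Start: "jgjd"
Op 1 (insert 'h' at idx 3): "jgjd" -> "jgjhd"
Op 2 (insert 'b' at idx 2): "jgjhd" -> "jgbjhd"
Op 3 (replace idx 0: 'j' -> 'f'): "jgbjhd" -> "fgbjhd"

Answer: fgbjhd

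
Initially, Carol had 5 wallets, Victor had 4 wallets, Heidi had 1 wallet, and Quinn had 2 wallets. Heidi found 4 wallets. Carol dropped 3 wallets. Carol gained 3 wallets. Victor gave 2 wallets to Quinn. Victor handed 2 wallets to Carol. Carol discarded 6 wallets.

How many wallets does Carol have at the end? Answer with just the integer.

Tracking counts step by step:
Start: Carol=5, Victor=4, Heidi=1, Quinn=2
Event 1 (Heidi +4): Heidi: 1 -> 5. State: Carol=5, Victor=4, Heidi=5, Quinn=2
Event 2 (Carol -3): Carol: 5 -> 2. State: Carol=2, Victor=4, Heidi=5, Quinn=2
Event 3 (Carol +3): Carol: 2 -> 5. State: Carol=5, Victor=4, Heidi=5, Quinn=2
Event 4 (Victor -> Quinn, 2): Victor: 4 -> 2, Quinn: 2 -> 4. State: Carol=5, Victor=2, Heidi=5, Quinn=4
Event 5 (Victor -> Carol, 2): Victor: 2 -> 0, Carol: 5 -> 7. State: Carol=7, Victor=0, Heidi=5, Quinn=4
Event 6 (Carol -6): Carol: 7 -> 1. State: Carol=1, Victor=0, Heidi=5, Quinn=4

Carol's final count: 1

Answer: 1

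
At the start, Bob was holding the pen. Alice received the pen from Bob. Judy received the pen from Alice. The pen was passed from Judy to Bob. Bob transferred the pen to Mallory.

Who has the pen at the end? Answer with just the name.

Tracking the pen through each event:
Start: Bob has the pen.
After event 1: Alice has the pen.
After event 2: Judy has the pen.
After event 3: Bob has the pen.
After event 4: Mallory has the pen.

Answer: Mallory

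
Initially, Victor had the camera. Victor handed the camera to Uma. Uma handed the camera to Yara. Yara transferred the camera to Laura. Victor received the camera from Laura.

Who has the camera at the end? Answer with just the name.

Tracking the camera through each event:
Start: Victor has the camera.
After event 1: Uma has the camera.
After event 2: Yara has the camera.
After event 3: Laura has the camera.
After event 4: Victor has the camera.

Answer: Victor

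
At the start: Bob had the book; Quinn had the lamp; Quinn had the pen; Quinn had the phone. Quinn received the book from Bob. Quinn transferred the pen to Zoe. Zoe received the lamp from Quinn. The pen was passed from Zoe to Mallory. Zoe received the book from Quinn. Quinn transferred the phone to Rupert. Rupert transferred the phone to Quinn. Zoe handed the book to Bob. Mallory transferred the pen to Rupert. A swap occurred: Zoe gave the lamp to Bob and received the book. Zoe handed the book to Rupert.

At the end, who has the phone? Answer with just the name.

Answer: Quinn

Derivation:
Tracking all object holders:
Start: book:Bob, lamp:Quinn, pen:Quinn, phone:Quinn
Event 1 (give book: Bob -> Quinn). State: book:Quinn, lamp:Quinn, pen:Quinn, phone:Quinn
Event 2 (give pen: Quinn -> Zoe). State: book:Quinn, lamp:Quinn, pen:Zoe, phone:Quinn
Event 3 (give lamp: Quinn -> Zoe). State: book:Quinn, lamp:Zoe, pen:Zoe, phone:Quinn
Event 4 (give pen: Zoe -> Mallory). State: book:Quinn, lamp:Zoe, pen:Mallory, phone:Quinn
Event 5 (give book: Quinn -> Zoe). State: book:Zoe, lamp:Zoe, pen:Mallory, phone:Quinn
Event 6 (give phone: Quinn -> Rupert). State: book:Zoe, lamp:Zoe, pen:Mallory, phone:Rupert
Event 7 (give phone: Rupert -> Quinn). State: book:Zoe, lamp:Zoe, pen:Mallory, phone:Quinn
Event 8 (give book: Zoe -> Bob). State: book:Bob, lamp:Zoe, pen:Mallory, phone:Quinn
Event 9 (give pen: Mallory -> Rupert). State: book:Bob, lamp:Zoe, pen:Rupert, phone:Quinn
Event 10 (swap lamp<->book: now lamp:Bob, book:Zoe). State: book:Zoe, lamp:Bob, pen:Rupert, phone:Quinn
Event 11 (give book: Zoe -> Rupert). State: book:Rupert, lamp:Bob, pen:Rupert, phone:Quinn

Final state: book:Rupert, lamp:Bob, pen:Rupert, phone:Quinn
The phone is held by Quinn.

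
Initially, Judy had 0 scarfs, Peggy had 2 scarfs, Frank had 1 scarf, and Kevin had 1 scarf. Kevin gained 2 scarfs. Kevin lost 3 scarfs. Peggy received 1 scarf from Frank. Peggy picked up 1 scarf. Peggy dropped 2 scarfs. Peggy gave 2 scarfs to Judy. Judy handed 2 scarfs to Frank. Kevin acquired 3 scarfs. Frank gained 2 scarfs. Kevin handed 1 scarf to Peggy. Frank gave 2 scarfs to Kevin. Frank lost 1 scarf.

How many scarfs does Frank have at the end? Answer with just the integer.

Answer: 1

Derivation:
Tracking counts step by step:
Start: Judy=0, Peggy=2, Frank=1, Kevin=1
Event 1 (Kevin +2): Kevin: 1 -> 3. State: Judy=0, Peggy=2, Frank=1, Kevin=3
Event 2 (Kevin -3): Kevin: 3 -> 0. State: Judy=0, Peggy=2, Frank=1, Kevin=0
Event 3 (Frank -> Peggy, 1): Frank: 1 -> 0, Peggy: 2 -> 3. State: Judy=0, Peggy=3, Frank=0, Kevin=0
Event 4 (Peggy +1): Peggy: 3 -> 4. State: Judy=0, Peggy=4, Frank=0, Kevin=0
Event 5 (Peggy -2): Peggy: 4 -> 2. State: Judy=0, Peggy=2, Frank=0, Kevin=0
Event 6 (Peggy -> Judy, 2): Peggy: 2 -> 0, Judy: 0 -> 2. State: Judy=2, Peggy=0, Frank=0, Kevin=0
Event 7 (Judy -> Frank, 2): Judy: 2 -> 0, Frank: 0 -> 2. State: Judy=0, Peggy=0, Frank=2, Kevin=0
Event 8 (Kevin +3): Kevin: 0 -> 3. State: Judy=0, Peggy=0, Frank=2, Kevin=3
Event 9 (Frank +2): Frank: 2 -> 4. State: Judy=0, Peggy=0, Frank=4, Kevin=3
Event 10 (Kevin -> Peggy, 1): Kevin: 3 -> 2, Peggy: 0 -> 1. State: Judy=0, Peggy=1, Frank=4, Kevin=2
Event 11 (Frank -> Kevin, 2): Frank: 4 -> 2, Kevin: 2 -> 4. State: Judy=0, Peggy=1, Frank=2, Kevin=4
Event 12 (Frank -1): Frank: 2 -> 1. State: Judy=0, Peggy=1, Frank=1, Kevin=4

Frank's final count: 1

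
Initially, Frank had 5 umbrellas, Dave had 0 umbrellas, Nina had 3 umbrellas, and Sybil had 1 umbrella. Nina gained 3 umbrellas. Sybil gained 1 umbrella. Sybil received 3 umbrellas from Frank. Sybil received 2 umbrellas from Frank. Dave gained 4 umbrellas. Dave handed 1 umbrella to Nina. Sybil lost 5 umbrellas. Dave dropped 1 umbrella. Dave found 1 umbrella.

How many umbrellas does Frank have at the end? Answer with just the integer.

Tracking counts step by step:
Start: Frank=5, Dave=0, Nina=3, Sybil=1
Event 1 (Nina +3): Nina: 3 -> 6. State: Frank=5, Dave=0, Nina=6, Sybil=1
Event 2 (Sybil +1): Sybil: 1 -> 2. State: Frank=5, Dave=0, Nina=6, Sybil=2
Event 3 (Frank -> Sybil, 3): Frank: 5 -> 2, Sybil: 2 -> 5. State: Frank=2, Dave=0, Nina=6, Sybil=5
Event 4 (Frank -> Sybil, 2): Frank: 2 -> 0, Sybil: 5 -> 7. State: Frank=0, Dave=0, Nina=6, Sybil=7
Event 5 (Dave +4): Dave: 0 -> 4. State: Frank=0, Dave=4, Nina=6, Sybil=7
Event 6 (Dave -> Nina, 1): Dave: 4 -> 3, Nina: 6 -> 7. State: Frank=0, Dave=3, Nina=7, Sybil=7
Event 7 (Sybil -5): Sybil: 7 -> 2. State: Frank=0, Dave=3, Nina=7, Sybil=2
Event 8 (Dave -1): Dave: 3 -> 2. State: Frank=0, Dave=2, Nina=7, Sybil=2
Event 9 (Dave +1): Dave: 2 -> 3. State: Frank=0, Dave=3, Nina=7, Sybil=2

Frank's final count: 0

Answer: 0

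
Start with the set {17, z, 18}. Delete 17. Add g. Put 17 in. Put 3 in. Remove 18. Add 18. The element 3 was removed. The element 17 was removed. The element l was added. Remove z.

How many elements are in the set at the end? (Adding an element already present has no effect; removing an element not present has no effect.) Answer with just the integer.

Answer: 3

Derivation:
Tracking the set through each operation:
Start: {17, 18, z}
Event 1 (remove 17): removed. Set: {18, z}
Event 2 (add g): added. Set: {18, g, z}
Event 3 (add 17): added. Set: {17, 18, g, z}
Event 4 (add 3): added. Set: {17, 18, 3, g, z}
Event 5 (remove 18): removed. Set: {17, 3, g, z}
Event 6 (add 18): added. Set: {17, 18, 3, g, z}
Event 7 (remove 3): removed. Set: {17, 18, g, z}
Event 8 (remove 17): removed. Set: {18, g, z}
Event 9 (add l): added. Set: {18, g, l, z}
Event 10 (remove z): removed. Set: {18, g, l}

Final set: {18, g, l} (size 3)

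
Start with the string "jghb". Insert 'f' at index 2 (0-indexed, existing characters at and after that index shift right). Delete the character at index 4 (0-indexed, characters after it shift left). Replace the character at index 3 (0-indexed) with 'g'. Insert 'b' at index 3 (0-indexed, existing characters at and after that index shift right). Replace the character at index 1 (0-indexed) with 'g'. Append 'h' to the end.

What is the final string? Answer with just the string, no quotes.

Answer: jgfbgh

Derivation:
Applying each edit step by step:
Start: "jghb"
Op 1 (insert 'f' at idx 2): "jghb" -> "jgfhb"
Op 2 (delete idx 4 = 'b'): "jgfhb" -> "jgfh"
Op 3 (replace idx 3: 'h' -> 'g'): "jgfh" -> "jgfg"
Op 4 (insert 'b' at idx 3): "jgfg" -> "jgfbg"
Op 5 (replace idx 1: 'g' -> 'g'): "jgfbg" -> "jgfbg"
Op 6 (append 'h'): "jgfbg" -> "jgfbgh"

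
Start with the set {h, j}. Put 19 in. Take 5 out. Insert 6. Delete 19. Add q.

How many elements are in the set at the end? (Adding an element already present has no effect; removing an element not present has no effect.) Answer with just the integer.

Tracking the set through each operation:
Start: {h, j}
Event 1 (add 19): added. Set: {19, h, j}
Event 2 (remove 5): not present, no change. Set: {19, h, j}
Event 3 (add 6): added. Set: {19, 6, h, j}
Event 4 (remove 19): removed. Set: {6, h, j}
Event 5 (add q): added. Set: {6, h, j, q}

Final set: {6, h, j, q} (size 4)

Answer: 4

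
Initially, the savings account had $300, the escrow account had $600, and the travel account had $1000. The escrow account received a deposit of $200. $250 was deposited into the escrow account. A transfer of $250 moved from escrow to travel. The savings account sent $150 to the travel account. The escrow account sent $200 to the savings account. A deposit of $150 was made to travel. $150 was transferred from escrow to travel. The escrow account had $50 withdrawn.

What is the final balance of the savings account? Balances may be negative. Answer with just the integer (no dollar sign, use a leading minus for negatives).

Answer: 350

Derivation:
Tracking account balances step by step:
Start: savings=300, escrow=600, travel=1000
Event 1 (deposit 200 to escrow): escrow: 600 + 200 = 800. Balances: savings=300, escrow=800, travel=1000
Event 2 (deposit 250 to escrow): escrow: 800 + 250 = 1050. Balances: savings=300, escrow=1050, travel=1000
Event 3 (transfer 250 escrow -> travel): escrow: 1050 - 250 = 800, travel: 1000 + 250 = 1250. Balances: savings=300, escrow=800, travel=1250
Event 4 (transfer 150 savings -> travel): savings: 300 - 150 = 150, travel: 1250 + 150 = 1400. Balances: savings=150, escrow=800, travel=1400
Event 5 (transfer 200 escrow -> savings): escrow: 800 - 200 = 600, savings: 150 + 200 = 350. Balances: savings=350, escrow=600, travel=1400
Event 6 (deposit 150 to travel): travel: 1400 + 150 = 1550. Balances: savings=350, escrow=600, travel=1550
Event 7 (transfer 150 escrow -> travel): escrow: 600 - 150 = 450, travel: 1550 + 150 = 1700. Balances: savings=350, escrow=450, travel=1700
Event 8 (withdraw 50 from escrow): escrow: 450 - 50 = 400. Balances: savings=350, escrow=400, travel=1700

Final balance of savings: 350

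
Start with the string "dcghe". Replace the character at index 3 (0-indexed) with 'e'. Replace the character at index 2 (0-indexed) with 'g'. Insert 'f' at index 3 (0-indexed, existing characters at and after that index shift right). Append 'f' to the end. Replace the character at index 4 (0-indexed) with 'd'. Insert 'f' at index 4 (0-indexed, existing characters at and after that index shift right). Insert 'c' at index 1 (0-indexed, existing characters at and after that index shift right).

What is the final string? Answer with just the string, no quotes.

Answer: dccgffdef

Derivation:
Applying each edit step by step:
Start: "dcghe"
Op 1 (replace idx 3: 'h' -> 'e'): "dcghe" -> "dcgee"
Op 2 (replace idx 2: 'g' -> 'g'): "dcgee" -> "dcgee"
Op 3 (insert 'f' at idx 3): "dcgee" -> "dcgfee"
Op 4 (append 'f'): "dcgfee" -> "dcgfeef"
Op 5 (replace idx 4: 'e' -> 'd'): "dcgfeef" -> "dcgfdef"
Op 6 (insert 'f' at idx 4): "dcgfdef" -> "dcgffdef"
Op 7 (insert 'c' at idx 1): "dcgffdef" -> "dccgffdef"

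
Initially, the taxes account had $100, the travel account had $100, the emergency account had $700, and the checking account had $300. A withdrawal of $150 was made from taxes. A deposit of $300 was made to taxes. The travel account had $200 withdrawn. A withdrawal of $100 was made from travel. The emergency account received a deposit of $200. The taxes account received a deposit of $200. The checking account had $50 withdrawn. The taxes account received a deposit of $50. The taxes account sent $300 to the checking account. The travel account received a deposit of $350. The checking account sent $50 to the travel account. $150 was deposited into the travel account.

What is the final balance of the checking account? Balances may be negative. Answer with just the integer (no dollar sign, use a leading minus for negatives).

Tracking account balances step by step:
Start: taxes=100, travel=100, emergency=700, checking=300
Event 1 (withdraw 150 from taxes): taxes: 100 - 150 = -50. Balances: taxes=-50, travel=100, emergency=700, checking=300
Event 2 (deposit 300 to taxes): taxes: -50 + 300 = 250. Balances: taxes=250, travel=100, emergency=700, checking=300
Event 3 (withdraw 200 from travel): travel: 100 - 200 = -100. Balances: taxes=250, travel=-100, emergency=700, checking=300
Event 4 (withdraw 100 from travel): travel: -100 - 100 = -200. Balances: taxes=250, travel=-200, emergency=700, checking=300
Event 5 (deposit 200 to emergency): emergency: 700 + 200 = 900. Balances: taxes=250, travel=-200, emergency=900, checking=300
Event 6 (deposit 200 to taxes): taxes: 250 + 200 = 450. Balances: taxes=450, travel=-200, emergency=900, checking=300
Event 7 (withdraw 50 from checking): checking: 300 - 50 = 250. Balances: taxes=450, travel=-200, emergency=900, checking=250
Event 8 (deposit 50 to taxes): taxes: 450 + 50 = 500. Balances: taxes=500, travel=-200, emergency=900, checking=250
Event 9 (transfer 300 taxes -> checking): taxes: 500 - 300 = 200, checking: 250 + 300 = 550. Balances: taxes=200, travel=-200, emergency=900, checking=550
Event 10 (deposit 350 to travel): travel: -200 + 350 = 150. Balances: taxes=200, travel=150, emergency=900, checking=550
Event 11 (transfer 50 checking -> travel): checking: 550 - 50 = 500, travel: 150 + 50 = 200. Balances: taxes=200, travel=200, emergency=900, checking=500
Event 12 (deposit 150 to travel): travel: 200 + 150 = 350. Balances: taxes=200, travel=350, emergency=900, checking=500

Final balance of checking: 500

Answer: 500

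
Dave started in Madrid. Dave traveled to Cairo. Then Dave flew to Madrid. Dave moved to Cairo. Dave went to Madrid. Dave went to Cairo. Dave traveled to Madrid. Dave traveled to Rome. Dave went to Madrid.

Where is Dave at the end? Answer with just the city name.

Answer: Madrid

Derivation:
Tracking Dave's location:
Start: Dave is in Madrid.
After move 1: Madrid -> Cairo. Dave is in Cairo.
After move 2: Cairo -> Madrid. Dave is in Madrid.
After move 3: Madrid -> Cairo. Dave is in Cairo.
After move 4: Cairo -> Madrid. Dave is in Madrid.
After move 5: Madrid -> Cairo. Dave is in Cairo.
After move 6: Cairo -> Madrid. Dave is in Madrid.
After move 7: Madrid -> Rome. Dave is in Rome.
After move 8: Rome -> Madrid. Dave is in Madrid.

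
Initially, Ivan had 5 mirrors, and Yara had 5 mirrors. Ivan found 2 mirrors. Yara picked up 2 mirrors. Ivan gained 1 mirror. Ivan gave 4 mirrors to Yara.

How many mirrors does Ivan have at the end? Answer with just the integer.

Tracking counts step by step:
Start: Ivan=5, Yara=5
Event 1 (Ivan +2): Ivan: 5 -> 7. State: Ivan=7, Yara=5
Event 2 (Yara +2): Yara: 5 -> 7. State: Ivan=7, Yara=7
Event 3 (Ivan +1): Ivan: 7 -> 8. State: Ivan=8, Yara=7
Event 4 (Ivan -> Yara, 4): Ivan: 8 -> 4, Yara: 7 -> 11. State: Ivan=4, Yara=11

Ivan's final count: 4

Answer: 4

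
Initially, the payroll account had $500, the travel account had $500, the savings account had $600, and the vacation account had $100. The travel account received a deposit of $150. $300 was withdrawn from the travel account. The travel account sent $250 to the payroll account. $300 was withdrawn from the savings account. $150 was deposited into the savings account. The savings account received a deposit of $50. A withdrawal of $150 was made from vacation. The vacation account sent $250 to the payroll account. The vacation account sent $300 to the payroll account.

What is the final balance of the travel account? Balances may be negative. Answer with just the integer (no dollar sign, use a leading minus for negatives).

Answer: 100

Derivation:
Tracking account balances step by step:
Start: payroll=500, travel=500, savings=600, vacation=100
Event 1 (deposit 150 to travel): travel: 500 + 150 = 650. Balances: payroll=500, travel=650, savings=600, vacation=100
Event 2 (withdraw 300 from travel): travel: 650 - 300 = 350. Balances: payroll=500, travel=350, savings=600, vacation=100
Event 3 (transfer 250 travel -> payroll): travel: 350 - 250 = 100, payroll: 500 + 250 = 750. Balances: payroll=750, travel=100, savings=600, vacation=100
Event 4 (withdraw 300 from savings): savings: 600 - 300 = 300. Balances: payroll=750, travel=100, savings=300, vacation=100
Event 5 (deposit 150 to savings): savings: 300 + 150 = 450. Balances: payroll=750, travel=100, savings=450, vacation=100
Event 6 (deposit 50 to savings): savings: 450 + 50 = 500. Balances: payroll=750, travel=100, savings=500, vacation=100
Event 7 (withdraw 150 from vacation): vacation: 100 - 150 = -50. Balances: payroll=750, travel=100, savings=500, vacation=-50
Event 8 (transfer 250 vacation -> payroll): vacation: -50 - 250 = -300, payroll: 750 + 250 = 1000. Balances: payroll=1000, travel=100, savings=500, vacation=-300
Event 9 (transfer 300 vacation -> payroll): vacation: -300 - 300 = -600, payroll: 1000 + 300 = 1300. Balances: payroll=1300, travel=100, savings=500, vacation=-600

Final balance of travel: 100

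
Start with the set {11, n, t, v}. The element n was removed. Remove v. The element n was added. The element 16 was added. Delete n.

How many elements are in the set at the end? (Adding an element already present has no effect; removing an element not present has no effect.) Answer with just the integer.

Tracking the set through each operation:
Start: {11, n, t, v}
Event 1 (remove n): removed. Set: {11, t, v}
Event 2 (remove v): removed. Set: {11, t}
Event 3 (add n): added. Set: {11, n, t}
Event 4 (add 16): added. Set: {11, 16, n, t}
Event 5 (remove n): removed. Set: {11, 16, t}

Final set: {11, 16, t} (size 3)

Answer: 3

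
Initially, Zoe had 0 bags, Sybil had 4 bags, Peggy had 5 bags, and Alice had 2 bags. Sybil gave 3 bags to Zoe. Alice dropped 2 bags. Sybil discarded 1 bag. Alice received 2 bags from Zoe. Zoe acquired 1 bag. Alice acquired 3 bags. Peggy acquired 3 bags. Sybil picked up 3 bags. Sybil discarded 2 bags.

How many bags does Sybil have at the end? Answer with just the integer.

Tracking counts step by step:
Start: Zoe=0, Sybil=4, Peggy=5, Alice=2
Event 1 (Sybil -> Zoe, 3): Sybil: 4 -> 1, Zoe: 0 -> 3. State: Zoe=3, Sybil=1, Peggy=5, Alice=2
Event 2 (Alice -2): Alice: 2 -> 0. State: Zoe=3, Sybil=1, Peggy=5, Alice=0
Event 3 (Sybil -1): Sybil: 1 -> 0. State: Zoe=3, Sybil=0, Peggy=5, Alice=0
Event 4 (Zoe -> Alice, 2): Zoe: 3 -> 1, Alice: 0 -> 2. State: Zoe=1, Sybil=0, Peggy=5, Alice=2
Event 5 (Zoe +1): Zoe: 1 -> 2. State: Zoe=2, Sybil=0, Peggy=5, Alice=2
Event 6 (Alice +3): Alice: 2 -> 5. State: Zoe=2, Sybil=0, Peggy=5, Alice=5
Event 7 (Peggy +3): Peggy: 5 -> 8. State: Zoe=2, Sybil=0, Peggy=8, Alice=5
Event 8 (Sybil +3): Sybil: 0 -> 3. State: Zoe=2, Sybil=3, Peggy=8, Alice=5
Event 9 (Sybil -2): Sybil: 3 -> 1. State: Zoe=2, Sybil=1, Peggy=8, Alice=5

Sybil's final count: 1

Answer: 1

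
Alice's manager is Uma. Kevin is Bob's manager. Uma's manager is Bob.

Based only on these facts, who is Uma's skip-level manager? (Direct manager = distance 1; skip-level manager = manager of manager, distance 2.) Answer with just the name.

Reconstructing the manager chain from the given facts:
  Kevin -> Bob -> Uma -> Alice
(each arrow means 'manager of the next')
Positions in the chain (0 = top):
  position of Kevin: 0
  position of Bob: 1
  position of Uma: 2
  position of Alice: 3

Uma is at position 2; the skip-level manager is 2 steps up the chain, i.e. position 0: Kevin.

Answer: Kevin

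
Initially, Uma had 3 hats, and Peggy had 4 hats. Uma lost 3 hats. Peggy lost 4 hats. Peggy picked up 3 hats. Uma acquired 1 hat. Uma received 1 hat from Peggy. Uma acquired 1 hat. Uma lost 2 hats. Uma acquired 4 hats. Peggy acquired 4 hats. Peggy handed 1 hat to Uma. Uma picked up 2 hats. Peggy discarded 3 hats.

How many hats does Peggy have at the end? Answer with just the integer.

Answer: 2

Derivation:
Tracking counts step by step:
Start: Uma=3, Peggy=4
Event 1 (Uma -3): Uma: 3 -> 0. State: Uma=0, Peggy=4
Event 2 (Peggy -4): Peggy: 4 -> 0. State: Uma=0, Peggy=0
Event 3 (Peggy +3): Peggy: 0 -> 3. State: Uma=0, Peggy=3
Event 4 (Uma +1): Uma: 0 -> 1. State: Uma=1, Peggy=3
Event 5 (Peggy -> Uma, 1): Peggy: 3 -> 2, Uma: 1 -> 2. State: Uma=2, Peggy=2
Event 6 (Uma +1): Uma: 2 -> 3. State: Uma=3, Peggy=2
Event 7 (Uma -2): Uma: 3 -> 1. State: Uma=1, Peggy=2
Event 8 (Uma +4): Uma: 1 -> 5. State: Uma=5, Peggy=2
Event 9 (Peggy +4): Peggy: 2 -> 6. State: Uma=5, Peggy=6
Event 10 (Peggy -> Uma, 1): Peggy: 6 -> 5, Uma: 5 -> 6. State: Uma=6, Peggy=5
Event 11 (Uma +2): Uma: 6 -> 8. State: Uma=8, Peggy=5
Event 12 (Peggy -3): Peggy: 5 -> 2. State: Uma=8, Peggy=2

Peggy's final count: 2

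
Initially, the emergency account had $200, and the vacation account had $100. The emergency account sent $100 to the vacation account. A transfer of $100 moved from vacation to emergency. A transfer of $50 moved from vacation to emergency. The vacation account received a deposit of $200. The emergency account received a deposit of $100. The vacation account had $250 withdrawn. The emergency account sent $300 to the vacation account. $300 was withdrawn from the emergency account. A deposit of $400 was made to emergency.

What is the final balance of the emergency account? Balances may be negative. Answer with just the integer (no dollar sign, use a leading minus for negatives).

Tracking account balances step by step:
Start: emergency=200, vacation=100
Event 1 (transfer 100 emergency -> vacation): emergency: 200 - 100 = 100, vacation: 100 + 100 = 200. Balances: emergency=100, vacation=200
Event 2 (transfer 100 vacation -> emergency): vacation: 200 - 100 = 100, emergency: 100 + 100 = 200. Balances: emergency=200, vacation=100
Event 3 (transfer 50 vacation -> emergency): vacation: 100 - 50 = 50, emergency: 200 + 50 = 250. Balances: emergency=250, vacation=50
Event 4 (deposit 200 to vacation): vacation: 50 + 200 = 250. Balances: emergency=250, vacation=250
Event 5 (deposit 100 to emergency): emergency: 250 + 100 = 350. Balances: emergency=350, vacation=250
Event 6 (withdraw 250 from vacation): vacation: 250 - 250 = 0. Balances: emergency=350, vacation=0
Event 7 (transfer 300 emergency -> vacation): emergency: 350 - 300 = 50, vacation: 0 + 300 = 300. Balances: emergency=50, vacation=300
Event 8 (withdraw 300 from emergency): emergency: 50 - 300 = -250. Balances: emergency=-250, vacation=300
Event 9 (deposit 400 to emergency): emergency: -250 + 400 = 150. Balances: emergency=150, vacation=300

Final balance of emergency: 150

Answer: 150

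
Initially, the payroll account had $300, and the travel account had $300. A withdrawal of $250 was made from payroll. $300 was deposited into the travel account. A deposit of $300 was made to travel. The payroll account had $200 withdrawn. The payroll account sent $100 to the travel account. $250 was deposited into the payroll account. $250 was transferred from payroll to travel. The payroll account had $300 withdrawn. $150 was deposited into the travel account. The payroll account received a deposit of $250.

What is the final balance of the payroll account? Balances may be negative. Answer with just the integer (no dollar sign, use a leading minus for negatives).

Answer: -300

Derivation:
Tracking account balances step by step:
Start: payroll=300, travel=300
Event 1 (withdraw 250 from payroll): payroll: 300 - 250 = 50. Balances: payroll=50, travel=300
Event 2 (deposit 300 to travel): travel: 300 + 300 = 600. Balances: payroll=50, travel=600
Event 3 (deposit 300 to travel): travel: 600 + 300 = 900. Balances: payroll=50, travel=900
Event 4 (withdraw 200 from payroll): payroll: 50 - 200 = -150. Balances: payroll=-150, travel=900
Event 5 (transfer 100 payroll -> travel): payroll: -150 - 100 = -250, travel: 900 + 100 = 1000. Balances: payroll=-250, travel=1000
Event 6 (deposit 250 to payroll): payroll: -250 + 250 = 0. Balances: payroll=0, travel=1000
Event 7 (transfer 250 payroll -> travel): payroll: 0 - 250 = -250, travel: 1000 + 250 = 1250. Balances: payroll=-250, travel=1250
Event 8 (withdraw 300 from payroll): payroll: -250 - 300 = -550. Balances: payroll=-550, travel=1250
Event 9 (deposit 150 to travel): travel: 1250 + 150 = 1400. Balances: payroll=-550, travel=1400
Event 10 (deposit 250 to payroll): payroll: -550 + 250 = -300. Balances: payroll=-300, travel=1400

Final balance of payroll: -300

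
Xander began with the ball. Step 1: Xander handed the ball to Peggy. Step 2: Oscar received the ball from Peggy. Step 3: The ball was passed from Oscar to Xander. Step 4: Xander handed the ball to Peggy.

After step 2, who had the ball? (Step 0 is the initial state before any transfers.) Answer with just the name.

Answer: Oscar

Derivation:
Tracking the ball holder through step 2:
After step 0 (start): Xander
After step 1: Peggy
After step 2: Oscar

At step 2, the holder is Oscar.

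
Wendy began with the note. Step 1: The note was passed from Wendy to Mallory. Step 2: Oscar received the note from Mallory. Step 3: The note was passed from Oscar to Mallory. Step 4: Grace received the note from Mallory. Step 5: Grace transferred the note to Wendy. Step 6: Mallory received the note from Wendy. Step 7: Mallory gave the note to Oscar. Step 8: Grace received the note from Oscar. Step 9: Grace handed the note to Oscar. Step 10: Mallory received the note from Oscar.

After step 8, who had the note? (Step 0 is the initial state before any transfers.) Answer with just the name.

Tracking the note holder through step 8:
After step 0 (start): Wendy
After step 1: Mallory
After step 2: Oscar
After step 3: Mallory
After step 4: Grace
After step 5: Wendy
After step 6: Mallory
After step 7: Oscar
After step 8: Grace

At step 8, the holder is Grace.

Answer: Grace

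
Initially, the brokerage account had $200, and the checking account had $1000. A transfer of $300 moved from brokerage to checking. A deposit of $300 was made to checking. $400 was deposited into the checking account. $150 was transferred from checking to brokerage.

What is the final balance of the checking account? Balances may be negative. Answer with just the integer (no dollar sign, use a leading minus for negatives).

Answer: 1850

Derivation:
Tracking account balances step by step:
Start: brokerage=200, checking=1000
Event 1 (transfer 300 brokerage -> checking): brokerage: 200 - 300 = -100, checking: 1000 + 300 = 1300. Balances: brokerage=-100, checking=1300
Event 2 (deposit 300 to checking): checking: 1300 + 300 = 1600. Balances: brokerage=-100, checking=1600
Event 3 (deposit 400 to checking): checking: 1600 + 400 = 2000. Balances: brokerage=-100, checking=2000
Event 4 (transfer 150 checking -> brokerage): checking: 2000 - 150 = 1850, brokerage: -100 + 150 = 50. Balances: brokerage=50, checking=1850

Final balance of checking: 1850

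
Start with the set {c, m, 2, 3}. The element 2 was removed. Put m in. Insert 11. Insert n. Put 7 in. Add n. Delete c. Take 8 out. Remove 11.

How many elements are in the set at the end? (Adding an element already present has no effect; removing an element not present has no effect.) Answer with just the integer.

Answer: 4

Derivation:
Tracking the set through each operation:
Start: {2, 3, c, m}
Event 1 (remove 2): removed. Set: {3, c, m}
Event 2 (add m): already present, no change. Set: {3, c, m}
Event 3 (add 11): added. Set: {11, 3, c, m}
Event 4 (add n): added. Set: {11, 3, c, m, n}
Event 5 (add 7): added. Set: {11, 3, 7, c, m, n}
Event 6 (add n): already present, no change. Set: {11, 3, 7, c, m, n}
Event 7 (remove c): removed. Set: {11, 3, 7, m, n}
Event 8 (remove 8): not present, no change. Set: {11, 3, 7, m, n}
Event 9 (remove 11): removed. Set: {3, 7, m, n}

Final set: {3, 7, m, n} (size 4)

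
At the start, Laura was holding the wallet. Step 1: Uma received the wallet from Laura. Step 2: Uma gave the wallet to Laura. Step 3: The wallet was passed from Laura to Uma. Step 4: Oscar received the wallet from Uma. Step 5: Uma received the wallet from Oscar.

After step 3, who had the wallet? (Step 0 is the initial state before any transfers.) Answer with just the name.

Answer: Uma

Derivation:
Tracking the wallet holder through step 3:
After step 0 (start): Laura
After step 1: Uma
After step 2: Laura
After step 3: Uma

At step 3, the holder is Uma.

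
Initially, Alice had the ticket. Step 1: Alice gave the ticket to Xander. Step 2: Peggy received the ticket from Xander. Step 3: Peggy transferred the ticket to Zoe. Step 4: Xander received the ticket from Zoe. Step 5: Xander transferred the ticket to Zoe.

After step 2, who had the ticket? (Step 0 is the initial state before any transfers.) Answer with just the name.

Answer: Peggy

Derivation:
Tracking the ticket holder through step 2:
After step 0 (start): Alice
After step 1: Xander
After step 2: Peggy

At step 2, the holder is Peggy.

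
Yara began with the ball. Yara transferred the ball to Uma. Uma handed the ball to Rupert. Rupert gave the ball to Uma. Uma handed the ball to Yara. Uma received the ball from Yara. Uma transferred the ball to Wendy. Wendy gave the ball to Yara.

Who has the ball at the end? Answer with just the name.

Answer: Yara

Derivation:
Tracking the ball through each event:
Start: Yara has the ball.
After event 1: Uma has the ball.
After event 2: Rupert has the ball.
After event 3: Uma has the ball.
After event 4: Yara has the ball.
After event 5: Uma has the ball.
After event 6: Wendy has the ball.
After event 7: Yara has the ball.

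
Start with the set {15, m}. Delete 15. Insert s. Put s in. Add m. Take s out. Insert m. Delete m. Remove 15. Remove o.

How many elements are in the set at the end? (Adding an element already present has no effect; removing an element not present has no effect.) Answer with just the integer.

Tracking the set through each operation:
Start: {15, m}
Event 1 (remove 15): removed. Set: {m}
Event 2 (add s): added. Set: {m, s}
Event 3 (add s): already present, no change. Set: {m, s}
Event 4 (add m): already present, no change. Set: {m, s}
Event 5 (remove s): removed. Set: {m}
Event 6 (add m): already present, no change. Set: {m}
Event 7 (remove m): removed. Set: {}
Event 8 (remove 15): not present, no change. Set: {}
Event 9 (remove o): not present, no change. Set: {}

Final set: {} (size 0)

Answer: 0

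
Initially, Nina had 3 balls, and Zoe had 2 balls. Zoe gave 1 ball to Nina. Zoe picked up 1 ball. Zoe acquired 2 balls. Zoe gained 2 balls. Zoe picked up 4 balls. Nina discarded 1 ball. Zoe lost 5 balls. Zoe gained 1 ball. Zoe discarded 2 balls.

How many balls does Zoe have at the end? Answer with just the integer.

Tracking counts step by step:
Start: Nina=3, Zoe=2
Event 1 (Zoe -> Nina, 1): Zoe: 2 -> 1, Nina: 3 -> 4. State: Nina=4, Zoe=1
Event 2 (Zoe +1): Zoe: 1 -> 2. State: Nina=4, Zoe=2
Event 3 (Zoe +2): Zoe: 2 -> 4. State: Nina=4, Zoe=4
Event 4 (Zoe +2): Zoe: 4 -> 6. State: Nina=4, Zoe=6
Event 5 (Zoe +4): Zoe: 6 -> 10. State: Nina=4, Zoe=10
Event 6 (Nina -1): Nina: 4 -> 3. State: Nina=3, Zoe=10
Event 7 (Zoe -5): Zoe: 10 -> 5. State: Nina=3, Zoe=5
Event 8 (Zoe +1): Zoe: 5 -> 6. State: Nina=3, Zoe=6
Event 9 (Zoe -2): Zoe: 6 -> 4. State: Nina=3, Zoe=4

Zoe's final count: 4

Answer: 4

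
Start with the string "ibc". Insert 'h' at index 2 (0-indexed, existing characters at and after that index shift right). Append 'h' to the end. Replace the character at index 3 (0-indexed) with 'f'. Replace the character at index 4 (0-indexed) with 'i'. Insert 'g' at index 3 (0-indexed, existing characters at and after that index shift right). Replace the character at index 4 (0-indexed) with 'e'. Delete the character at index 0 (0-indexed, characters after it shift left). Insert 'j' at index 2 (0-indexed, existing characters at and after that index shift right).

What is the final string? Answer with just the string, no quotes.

Answer: bhjgei

Derivation:
Applying each edit step by step:
Start: "ibc"
Op 1 (insert 'h' at idx 2): "ibc" -> "ibhc"
Op 2 (append 'h'): "ibhc" -> "ibhch"
Op 3 (replace idx 3: 'c' -> 'f'): "ibhch" -> "ibhfh"
Op 4 (replace idx 4: 'h' -> 'i'): "ibhfh" -> "ibhfi"
Op 5 (insert 'g' at idx 3): "ibhfi" -> "ibhgfi"
Op 6 (replace idx 4: 'f' -> 'e'): "ibhgfi" -> "ibhgei"
Op 7 (delete idx 0 = 'i'): "ibhgei" -> "bhgei"
Op 8 (insert 'j' at idx 2): "bhgei" -> "bhjgei"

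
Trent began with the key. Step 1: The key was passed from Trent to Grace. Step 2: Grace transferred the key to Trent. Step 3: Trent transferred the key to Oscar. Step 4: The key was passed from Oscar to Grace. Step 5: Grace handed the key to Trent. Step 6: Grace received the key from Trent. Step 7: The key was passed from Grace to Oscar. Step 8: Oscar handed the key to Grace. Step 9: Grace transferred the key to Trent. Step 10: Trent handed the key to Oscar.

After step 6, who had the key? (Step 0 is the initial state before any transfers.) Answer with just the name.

Answer: Grace

Derivation:
Tracking the key holder through step 6:
After step 0 (start): Trent
After step 1: Grace
After step 2: Trent
After step 3: Oscar
After step 4: Grace
After step 5: Trent
After step 6: Grace

At step 6, the holder is Grace.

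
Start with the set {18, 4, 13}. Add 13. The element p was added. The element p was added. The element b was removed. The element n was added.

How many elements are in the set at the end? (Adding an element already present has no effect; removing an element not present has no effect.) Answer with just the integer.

Answer: 5

Derivation:
Tracking the set through each operation:
Start: {13, 18, 4}
Event 1 (add 13): already present, no change. Set: {13, 18, 4}
Event 2 (add p): added. Set: {13, 18, 4, p}
Event 3 (add p): already present, no change. Set: {13, 18, 4, p}
Event 4 (remove b): not present, no change. Set: {13, 18, 4, p}
Event 5 (add n): added. Set: {13, 18, 4, n, p}

Final set: {13, 18, 4, n, p} (size 5)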